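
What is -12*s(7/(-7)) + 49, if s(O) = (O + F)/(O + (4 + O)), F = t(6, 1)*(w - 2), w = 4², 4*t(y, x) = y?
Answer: -71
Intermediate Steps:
t(y, x) = y/4
w = 16
F = 21 (F = ((¼)*6)*(16 - 2) = (3/2)*14 = 21)
s(O) = (21 + O)/(4 + 2*O) (s(O) = (O + 21)/(O + (4 + O)) = (21 + O)/(4 + 2*O))
-12*s(7/(-7)) + 49 = -6*(21 + 7/(-7))/(2 + 7/(-7)) + 49 = -6*(21 + 7*(-⅐))/(2 + 7*(-⅐)) + 49 = -6*(21 - 1)/(2 - 1) + 49 = -6*20/1 + 49 = -6*20 + 49 = -12*10 + 49 = -120 + 49 = -71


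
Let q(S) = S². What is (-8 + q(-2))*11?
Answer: -44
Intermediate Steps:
(-8 + q(-2))*11 = (-8 + (-2)²)*11 = (-8 + 4)*11 = -4*11 = -44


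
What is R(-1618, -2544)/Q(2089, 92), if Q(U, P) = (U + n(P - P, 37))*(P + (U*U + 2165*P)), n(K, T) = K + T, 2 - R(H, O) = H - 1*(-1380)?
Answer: 120/4850674159 ≈ 2.4739e-8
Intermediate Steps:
R(H, O) = -1378 - H (R(H, O) = 2 - (H - 1*(-1380)) = 2 - (H + 1380) = 2 - (1380 + H) = 2 + (-1380 - H) = -1378 - H)
Q(U, P) = (37 + U)*(U² + 2166*P) (Q(U, P) = (U + ((P - P) + 37))*(P + (U*U + 2165*P)) = (U + (0 + 37))*(P + (U² + 2165*P)) = (U + 37)*(U² + 2166*P) = (37 + U)*(U² + 2166*P))
R(-1618, -2544)/Q(2089, 92) = (-1378 - 1*(-1618))/(2089³ + 37*2089² + 80142*92 + 2166*92*2089) = (-1378 + 1618)/(9116230969 + 37*4363921 + 7373064 + 416279208) = 240/(9116230969 + 161465077 + 7373064 + 416279208) = 240/9701348318 = 240*(1/9701348318) = 120/4850674159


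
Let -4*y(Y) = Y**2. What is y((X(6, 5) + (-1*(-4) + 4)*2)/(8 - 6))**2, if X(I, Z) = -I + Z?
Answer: 50625/256 ≈ 197.75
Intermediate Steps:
X(I, Z) = Z - I
y(Y) = -Y**2/4
y((X(6, 5) + (-1*(-4) + 4)*2)/(8 - 6))**2 = (-((5 - 1*6) + (-1*(-4) + 4)*2)**2/(8 - 6)**2/4)**2 = (-((5 - 6) + (4 + 4)*2)**2/4/4)**2 = (-(-1 + 8*2)**2/4/4)**2 = (-(-1 + 16)**2/4/4)**2 = (-(15*(1/2))**2/4)**2 = (-(15/2)**2/4)**2 = (-1/4*225/4)**2 = (-225/16)**2 = 50625/256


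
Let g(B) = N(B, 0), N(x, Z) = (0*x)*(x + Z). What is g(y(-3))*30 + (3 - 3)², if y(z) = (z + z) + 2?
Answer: 0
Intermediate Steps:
y(z) = 2 + 2*z (y(z) = 2*z + 2 = 2 + 2*z)
N(x, Z) = 0 (N(x, Z) = 0*(Z + x) = 0)
g(B) = 0
g(y(-3))*30 + (3 - 3)² = 0*30 + (3 - 3)² = 0 + 0² = 0 + 0 = 0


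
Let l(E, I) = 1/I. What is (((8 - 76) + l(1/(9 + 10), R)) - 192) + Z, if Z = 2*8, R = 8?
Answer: -1951/8 ≈ -243.88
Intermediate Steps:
Z = 16
(((8 - 76) + l(1/(9 + 10), R)) - 192) + Z = (((8 - 76) + 1/8) - 192) + 16 = ((-68 + ⅛) - 192) + 16 = (-543/8 - 192) + 16 = -2079/8 + 16 = -1951/8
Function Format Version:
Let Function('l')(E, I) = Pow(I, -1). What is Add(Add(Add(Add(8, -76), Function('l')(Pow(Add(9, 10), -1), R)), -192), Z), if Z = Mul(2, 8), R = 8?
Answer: Rational(-1951, 8) ≈ -243.88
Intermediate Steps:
Z = 16
Add(Add(Add(Add(8, -76), Function('l')(Pow(Add(9, 10), -1), R)), -192), Z) = Add(Add(Add(Add(8, -76), Pow(8, -1)), -192), 16) = Add(Add(Add(-68, Rational(1, 8)), -192), 16) = Add(Add(Rational(-543, 8), -192), 16) = Add(Rational(-2079, 8), 16) = Rational(-1951, 8)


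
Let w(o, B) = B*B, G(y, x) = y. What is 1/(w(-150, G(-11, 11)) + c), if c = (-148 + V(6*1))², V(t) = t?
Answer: 1/20285 ≈ 4.9298e-5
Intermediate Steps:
w(o, B) = B²
c = 20164 (c = (-148 + 6*1)² = (-148 + 6)² = (-142)² = 20164)
1/(w(-150, G(-11, 11)) + c) = 1/((-11)² + 20164) = 1/(121 + 20164) = 1/20285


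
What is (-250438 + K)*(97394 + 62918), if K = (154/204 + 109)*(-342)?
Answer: -784817175032/17 ≈ -4.6166e+10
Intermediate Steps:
K = -638115/17 (K = (154*(1/204) + 109)*(-342) = (77/102 + 109)*(-342) = (11195/102)*(-342) = -638115/17 ≈ -37536.)
(-250438 + K)*(97394 + 62918) = (-250438 - 638115/17)*(97394 + 62918) = -4895561/17*160312 = -784817175032/17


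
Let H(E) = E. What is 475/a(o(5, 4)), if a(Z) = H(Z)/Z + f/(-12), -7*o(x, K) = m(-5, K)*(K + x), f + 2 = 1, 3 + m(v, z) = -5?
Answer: 5700/13 ≈ 438.46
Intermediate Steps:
m(v, z) = -8 (m(v, z) = -3 - 5 = -8)
f = -1 (f = -2 + 1 = -1)
o(x, K) = 8*K/7 + 8*x/7 (o(x, K) = -(-8)*(K + x)/7 = -(-8*K - 8*x)/7 = 8*K/7 + 8*x/7)
a(Z) = 13/12 (a(Z) = Z/Z - 1/(-12) = 1 - 1*(-1/12) = 1 + 1/12 = 13/12)
475/a(o(5, 4)) = 475/(13/12) = 475*(12/13) = 5700/13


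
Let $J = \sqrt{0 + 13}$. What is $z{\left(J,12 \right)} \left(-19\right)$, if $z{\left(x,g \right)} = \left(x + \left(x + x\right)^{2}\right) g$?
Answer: $-11856 - 228 \sqrt{13} \approx -12678.0$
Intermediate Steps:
$J = \sqrt{13} \approx 3.6056$
$z{\left(x,g \right)} = g \left(x + 4 x^{2}\right)$ ($z{\left(x,g \right)} = \left(x + \left(2 x\right)^{2}\right) g = \left(x + 4 x^{2}\right) g = g \left(x + 4 x^{2}\right)$)
$z{\left(J,12 \right)} \left(-19\right) = 12 \sqrt{13} \left(1 + 4 \sqrt{13}\right) \left(-19\right) = - 228 \sqrt{13} \left(1 + 4 \sqrt{13}\right)$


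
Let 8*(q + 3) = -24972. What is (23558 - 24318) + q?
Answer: -7769/2 ≈ -3884.5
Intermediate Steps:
q = -6249/2 (q = -3 + (⅛)*(-24972) = -3 - 6243/2 = -6249/2 ≈ -3124.5)
(23558 - 24318) + q = (23558 - 24318) - 6249/2 = -760 - 6249/2 = -7769/2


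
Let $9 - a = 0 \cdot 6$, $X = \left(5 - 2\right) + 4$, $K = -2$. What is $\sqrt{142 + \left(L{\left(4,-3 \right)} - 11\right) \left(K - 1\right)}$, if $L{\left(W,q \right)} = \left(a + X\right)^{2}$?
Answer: $i \sqrt{593} \approx 24.352 i$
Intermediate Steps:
$X = 7$ ($X = 3 + 4 = 7$)
$a = 9$ ($a = 9 - 0 \cdot 6 = 9 - 0 = 9 + 0 = 9$)
$L{\left(W,q \right)} = 256$ ($L{\left(W,q \right)} = \left(9 + 7\right)^{2} = 16^{2} = 256$)
$\sqrt{142 + \left(L{\left(4,-3 \right)} - 11\right) \left(K - 1\right)} = \sqrt{142 + \left(256 - 11\right) \left(-2 - 1\right)} = \sqrt{142 + 245 \left(-2 - 1\right)} = \sqrt{142 + 245 \left(-3\right)} = \sqrt{142 - 735} = \sqrt{-593} = i \sqrt{593}$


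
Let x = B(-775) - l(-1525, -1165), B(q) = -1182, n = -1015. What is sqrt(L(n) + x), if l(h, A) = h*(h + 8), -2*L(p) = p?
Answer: I*sqrt(9256398)/2 ≈ 1521.2*I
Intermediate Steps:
L(p) = -p/2
l(h, A) = h*(8 + h)
x = -2314607 (x = -1182 - (-1525)*(8 - 1525) = -1182 - (-1525)*(-1517) = -1182 - 1*2313425 = -1182 - 2313425 = -2314607)
sqrt(L(n) + x) = sqrt(-1/2*(-1015) - 2314607) = sqrt(1015/2 - 2314607) = sqrt(-4628199/2) = I*sqrt(9256398)/2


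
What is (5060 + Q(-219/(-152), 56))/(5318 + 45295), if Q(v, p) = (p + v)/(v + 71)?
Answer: 18574797/185766581 ≈ 0.099990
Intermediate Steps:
Q(v, p) = (p + v)/(71 + v)
(5060 + Q(-219/(-152), 56))/(5318 + 45295) = (5060 + (56 - 219/(-152))/(71 - 219/(-152)))/(5318 + 45295) = (5060 + (56 - 219*(-1/152))/(71 - 219*(-1/152)))/50613 = (5060 + (56 + 219/152)/(71 + 219/152))*(1/50613) = (5060 + (8731/152)/(11011/152))*(1/50613) = (5060 + (152/11011)*(8731/152))*(1/50613) = (5060 + 8731/11011)*(1/50613) = (55724391/11011)*(1/50613) = 18574797/185766581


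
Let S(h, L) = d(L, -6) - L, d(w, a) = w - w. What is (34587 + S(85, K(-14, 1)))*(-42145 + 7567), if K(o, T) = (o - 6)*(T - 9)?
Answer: -1190416806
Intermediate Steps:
K(o, T) = (-9 + T)*(-6 + o) (K(o, T) = (-6 + o)*(-9 + T) = (-9 + T)*(-6 + o))
d(w, a) = 0
S(h, L) = -L (S(h, L) = 0 - L = -L)
(34587 + S(85, K(-14, 1)))*(-42145 + 7567) = (34587 - (54 - 9*(-14) - 6*1 + 1*(-14)))*(-42145 + 7567) = (34587 - (54 + 126 - 6 - 14))*(-34578) = (34587 - 1*160)*(-34578) = (34587 - 160)*(-34578) = 34427*(-34578) = -1190416806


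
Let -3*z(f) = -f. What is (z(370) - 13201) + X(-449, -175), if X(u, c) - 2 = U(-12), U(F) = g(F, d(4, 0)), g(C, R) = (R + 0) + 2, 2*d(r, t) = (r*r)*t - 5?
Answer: -78457/6 ≈ -13076.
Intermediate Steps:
d(r, t) = -5/2 + t*r**2/2 (d(r, t) = ((r*r)*t - 5)/2 = (r**2*t - 5)/2 = (t*r**2 - 5)/2 = (-5 + t*r**2)/2 = -5/2 + t*r**2/2)
g(C, R) = 2 + R (g(C, R) = R + 2 = 2 + R)
U(F) = -1/2 (U(F) = 2 + (-5/2 + (1/2)*0*4**2) = 2 + (-5/2 + (1/2)*0*16) = 2 + (-5/2 + 0) = 2 - 5/2 = -1/2)
X(u, c) = 3/2 (X(u, c) = 2 - 1/2 = 3/2)
z(f) = f/3 (z(f) = -(-1)*f/3 = f/3)
(z(370) - 13201) + X(-449, -175) = ((1/3)*370 - 13201) + 3/2 = (370/3 - 13201) + 3/2 = -39233/3 + 3/2 = -78457/6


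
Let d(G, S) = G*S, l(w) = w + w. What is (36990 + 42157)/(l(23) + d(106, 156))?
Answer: 79147/16582 ≈ 4.7731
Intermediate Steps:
l(w) = 2*w
(36990 + 42157)/(l(23) + d(106, 156)) = (36990 + 42157)/(2*23 + 106*156) = 79147/(46 + 16536) = 79147/16582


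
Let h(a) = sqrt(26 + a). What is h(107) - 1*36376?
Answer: -36376 + sqrt(133) ≈ -36365.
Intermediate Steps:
h(107) - 1*36376 = sqrt(26 + 107) - 1*36376 = sqrt(133) - 36376 = -36376 + sqrt(133)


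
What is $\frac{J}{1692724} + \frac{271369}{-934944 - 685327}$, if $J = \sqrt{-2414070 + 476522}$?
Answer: $- \frac{271369}{1620271} + \frac{i \sqrt{484387}}{846362} \approx -0.16748 + 0.00082232 i$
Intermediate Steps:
$J = 2 i \sqrt{484387}$ ($J = \sqrt{-1937548} = 2 i \sqrt{484387} \approx 1392.0 i$)
$\frac{J}{1692724} + \frac{271369}{-934944 - 685327} = \frac{2 i \sqrt{484387}}{1692724} + \frac{271369}{-934944 - 685327} = 2 i \sqrt{484387} \cdot \frac{1}{1692724} + \frac{271369}{-934944 - 685327} = \frac{i \sqrt{484387}}{846362} + \frac{271369}{-1620271} = \frac{i \sqrt{484387}}{846362} + 271369 \left(- \frac{1}{1620271}\right) = \frac{i \sqrt{484387}}{846362} - \frac{271369}{1620271} = - \frac{271369}{1620271} + \frac{i \sqrt{484387}}{846362}$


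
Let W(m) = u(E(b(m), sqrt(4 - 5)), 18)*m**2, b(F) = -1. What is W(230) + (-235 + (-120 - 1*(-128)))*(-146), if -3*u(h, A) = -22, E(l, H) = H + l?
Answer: 1263226/3 ≈ 4.2108e+5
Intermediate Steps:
u(h, A) = 22/3 (u(h, A) = -1/3*(-22) = 22/3)
W(m) = 22*m**2/3
W(230) + (-235 + (-120 - 1*(-128)))*(-146) = (22/3)*230**2 + (-235 + (-120 - 1*(-128)))*(-146) = (22/3)*52900 + (-235 + (-120 + 128))*(-146) = 1163800/3 + (-235 + 8)*(-146) = 1163800/3 - 227*(-146) = 1163800/3 + 33142 = 1263226/3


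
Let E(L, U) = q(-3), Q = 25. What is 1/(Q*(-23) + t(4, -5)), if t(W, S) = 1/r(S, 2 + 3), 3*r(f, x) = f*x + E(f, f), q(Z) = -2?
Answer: -9/5176 ≈ -0.0017388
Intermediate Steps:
E(L, U) = -2
r(f, x) = -⅔ + f*x/3 (r(f, x) = (f*x - 2)/3 = (-2 + f*x)/3 = -⅔ + f*x/3)
t(W, S) = 1/(-⅔ + 5*S/3) (t(W, S) = 1/(-⅔ + S*(2 + 3)/3) = 1/(-⅔ + (⅓)*S*5) = 1/(-⅔ + 5*S/3))
1/(Q*(-23) + t(4, -5)) = 1/(25*(-23) + 3/(-2 + 5*(-5))) = 1/(-575 + 3/(-2 - 25)) = 1/(-575 + 3/(-27)) = 1/(-575 + 3*(-1/27)) = 1/(-575 - ⅑) = 1/(-5176/9) = -9/5176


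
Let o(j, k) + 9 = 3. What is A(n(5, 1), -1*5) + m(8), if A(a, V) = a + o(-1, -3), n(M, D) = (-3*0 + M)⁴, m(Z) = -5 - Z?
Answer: 606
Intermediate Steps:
o(j, k) = -6 (o(j, k) = -9 + 3 = -6)
n(M, D) = M⁴ (n(M, D) = (0 + M)⁴ = M⁴)
A(a, V) = -6 + a (A(a, V) = a - 6 = -6 + a)
A(n(5, 1), -1*5) + m(8) = (-6 + 5⁴) + (-5 - 1*8) = (-6 + 625) + (-5 - 8) = 619 - 13 = 606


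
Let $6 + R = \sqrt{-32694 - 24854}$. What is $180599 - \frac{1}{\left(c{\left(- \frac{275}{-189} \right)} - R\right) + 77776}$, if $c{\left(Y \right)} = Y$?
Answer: $\frac{39031706579651195966}{216123603023437} - \frac{71442 i \sqrt{14387}}{216123603023437} \approx 1.806 \cdot 10^{5} - 3.9649 \cdot 10^{-8} i$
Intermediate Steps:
$R = -6 + 2 i \sqrt{14387}$ ($R = -6 + \sqrt{-32694 - 24854} = -6 + \sqrt{-57548} = -6 + 2 i \sqrt{14387} \approx -6.0 + 239.89 i$)
$180599 - \frac{1}{\left(c{\left(- \frac{275}{-189} \right)} - R\right) + 77776} = 180599 - \frac{1}{\left(- \frac{275}{-189} - \left(-6 + 2 i \sqrt{14387}\right)\right) + 77776} = 180599 - \frac{1}{\left(\left(-275\right) \left(- \frac{1}{189}\right) + \left(6 - 2 i \sqrt{14387}\right)\right) + 77776} = 180599 - \frac{1}{\left(\frac{275}{189} + \left(6 - 2 i \sqrt{14387}\right)\right) + 77776} = 180599 - \frac{1}{\left(\frac{1409}{189} - 2 i \sqrt{14387}\right) + 77776} = 180599 - \frac{1}{\frac{14701073}{189} - 2 i \sqrt{14387}}$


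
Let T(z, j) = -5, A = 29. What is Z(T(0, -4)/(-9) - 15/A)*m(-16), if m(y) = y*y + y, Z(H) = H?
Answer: 800/87 ≈ 9.1954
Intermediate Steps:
m(y) = y + y² (m(y) = y² + y = y + y²)
Z(T(0, -4)/(-9) - 15/A)*m(-16) = (-5/(-9) - 15/29)*(-16*(1 - 16)) = (-5*(-⅑) - 15*1/29)*(-16*(-15)) = (5/9 - 15/29)*240 = (10/261)*240 = 800/87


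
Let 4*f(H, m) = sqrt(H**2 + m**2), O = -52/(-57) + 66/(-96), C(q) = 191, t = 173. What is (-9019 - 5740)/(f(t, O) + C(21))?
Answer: -37514568830976/460592337623 + 53840832*sqrt(24893308201)/460592337623 ≈ -63.005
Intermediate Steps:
O = 205/912 (O = -52*(-1/57) + 66*(-1/96) = 52/57 - 11/16 = 205/912 ≈ 0.22478)
f(H, m) = sqrt(H**2 + m**2)/4
(-9019 - 5740)/(f(t, O) + C(21)) = (-9019 - 5740)/(sqrt(173**2 + (205/912)**2)/4 + 191) = -14759/(sqrt(29929 + 42025/831744)/4 + 191) = -14759/(sqrt(24893308201/831744)/4 + 191) = -14759/((sqrt(24893308201)/912)/4 + 191) = -14759/(sqrt(24893308201)/3648 + 191) = -14759/(191 + sqrt(24893308201)/3648)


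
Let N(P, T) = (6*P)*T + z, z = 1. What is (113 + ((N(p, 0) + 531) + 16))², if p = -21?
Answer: 436921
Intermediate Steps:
N(P, T) = 1 + 6*P*T (N(P, T) = (6*P)*T + 1 = 6*P*T + 1 = 1 + 6*P*T)
(113 + ((N(p, 0) + 531) + 16))² = (113 + (((1 + 6*(-21)*0) + 531) + 16))² = (113 + (((1 + 0) + 531) + 16))² = (113 + ((1 + 531) + 16))² = (113 + (532 + 16))² = (113 + 548)² = 661² = 436921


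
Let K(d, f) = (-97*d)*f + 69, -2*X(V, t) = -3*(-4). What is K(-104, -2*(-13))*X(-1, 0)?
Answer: -1574142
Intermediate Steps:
X(V, t) = -6 (X(V, t) = -(-3)*(-4)/2 = -½*12 = -6)
K(d, f) = 69 - 97*d*f (K(d, f) = -97*d*f + 69 = 69 - 97*d*f)
K(-104, -2*(-13))*X(-1, 0) = (69 - 97*(-104)*(-2*(-13)))*(-6) = (69 - 97*(-104)*26)*(-6) = (69 + 262288)*(-6) = 262357*(-6) = -1574142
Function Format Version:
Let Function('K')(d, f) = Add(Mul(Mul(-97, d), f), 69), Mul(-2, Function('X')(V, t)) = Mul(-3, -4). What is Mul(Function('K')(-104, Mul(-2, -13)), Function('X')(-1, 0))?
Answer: -1574142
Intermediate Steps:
Function('X')(V, t) = -6 (Function('X')(V, t) = Mul(Rational(-1, 2), Mul(-3, -4)) = Mul(Rational(-1, 2), 12) = -6)
Function('K')(d, f) = Add(69, Mul(-97, d, f)) (Function('K')(d, f) = Add(Mul(-97, d, f), 69) = Add(69, Mul(-97, d, f)))
Mul(Function('K')(-104, Mul(-2, -13)), Function('X')(-1, 0)) = Mul(Add(69, Mul(-97, -104, Mul(-2, -13))), -6) = Mul(Add(69, Mul(-97, -104, 26)), -6) = Mul(Add(69, 262288), -6) = Mul(262357, -6) = -1574142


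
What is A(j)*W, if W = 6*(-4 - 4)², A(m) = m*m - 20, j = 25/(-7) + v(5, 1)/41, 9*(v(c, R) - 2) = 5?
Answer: -6564055552/2223963 ≈ -2951.5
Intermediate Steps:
v(c, R) = 23/9 (v(c, R) = 2 + (⅑)*5 = 2 + 5/9 = 23/9)
j = -9064/2583 (j = 25/(-7) + (23/9)/41 = 25*(-⅐) + (23/9)*(1/41) = -25/7 + 23/369 = -9064/2583 ≈ -3.5091)
A(m) = -20 + m² (A(m) = m² - 20 = -20 + m²)
W = 384 (W = 6*(-8)² = 6*64 = 384)
A(j)*W = (-20 + (-9064/2583)²)*384 = (-20 + 82156096/6671889)*384 = -51281684/6671889*384 = -6564055552/2223963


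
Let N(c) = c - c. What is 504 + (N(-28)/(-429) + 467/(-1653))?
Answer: 832645/1653 ≈ 503.72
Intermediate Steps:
N(c) = 0
504 + (N(-28)/(-429) + 467/(-1653)) = 504 + (0/(-429) + 467/(-1653)) = 504 + (0*(-1/429) + 467*(-1/1653)) = 504 + (0 - 467/1653) = 504 - 467/1653 = 832645/1653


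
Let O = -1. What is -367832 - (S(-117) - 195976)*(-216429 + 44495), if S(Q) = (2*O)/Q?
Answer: -3942350389804/117 ≈ -3.3695e+10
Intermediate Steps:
S(Q) = -2/Q (S(Q) = (2*(-1))/Q = -2/Q)
-367832 - (S(-117) - 195976)*(-216429 + 44495) = -367832 - (-2/(-117) - 195976)*(-216429 + 44495) = -367832 - (-2*(-1/117) - 195976)*(-171934) = -367832 - (2/117 - 195976)*(-171934) = -367832 - (-22929190)*(-171934)/117 = -367832 - 1*3942307353460/117 = -367832 - 3942307353460/117 = -3942350389804/117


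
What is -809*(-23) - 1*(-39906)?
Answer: 58513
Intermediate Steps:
-809*(-23) - 1*(-39906) = 18607 + 39906 = 58513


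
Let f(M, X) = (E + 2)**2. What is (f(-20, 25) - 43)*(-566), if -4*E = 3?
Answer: 187629/8 ≈ 23454.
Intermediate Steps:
E = -3/4 (E = -1/4*3 = -3/4 ≈ -0.75000)
f(M, X) = 25/16 (f(M, X) = (-3/4 + 2)**2 = (5/4)**2 = 25/16)
(f(-20, 25) - 43)*(-566) = (25/16 - 43)*(-566) = -663/16*(-566) = 187629/8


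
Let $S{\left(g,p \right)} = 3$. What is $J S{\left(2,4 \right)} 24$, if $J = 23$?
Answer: $1656$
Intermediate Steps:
$J S{\left(2,4 \right)} 24 = 23 \cdot 3 \cdot 24 = 69 \cdot 24 = 1656$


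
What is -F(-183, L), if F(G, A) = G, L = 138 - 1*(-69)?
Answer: 183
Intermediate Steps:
L = 207 (L = 138 + 69 = 207)
-F(-183, L) = -1*(-183) = 183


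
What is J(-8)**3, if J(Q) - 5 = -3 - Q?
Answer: 1000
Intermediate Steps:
J(Q) = 2 - Q (J(Q) = 5 + (-3 - Q) = 2 - Q)
J(-8)**3 = (2 - 1*(-8))**3 = (2 + 8)**3 = 10**3 = 1000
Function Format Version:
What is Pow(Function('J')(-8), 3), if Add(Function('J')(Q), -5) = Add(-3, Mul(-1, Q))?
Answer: 1000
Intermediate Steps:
Function('J')(Q) = Add(2, Mul(-1, Q)) (Function('J')(Q) = Add(5, Add(-3, Mul(-1, Q))) = Add(2, Mul(-1, Q)))
Pow(Function('J')(-8), 3) = Pow(Add(2, Mul(-1, -8)), 3) = Pow(Add(2, 8), 3) = Pow(10, 3) = 1000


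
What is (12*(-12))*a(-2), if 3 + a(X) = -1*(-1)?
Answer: 288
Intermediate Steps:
a(X) = -2 (a(X) = -3 - 1*(-1) = -3 + 1 = -2)
(12*(-12))*a(-2) = (12*(-12))*(-2) = -144*(-2) = 288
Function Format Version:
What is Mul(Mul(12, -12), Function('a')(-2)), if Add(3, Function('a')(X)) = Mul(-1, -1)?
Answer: 288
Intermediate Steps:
Function('a')(X) = -2 (Function('a')(X) = Add(-3, Mul(-1, -1)) = Add(-3, 1) = -2)
Mul(Mul(12, -12), Function('a')(-2)) = Mul(Mul(12, -12), -2) = Mul(-144, -2) = 288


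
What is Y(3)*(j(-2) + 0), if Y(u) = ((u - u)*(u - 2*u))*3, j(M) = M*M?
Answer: 0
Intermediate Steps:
j(M) = M²
Y(u) = 0 (Y(u) = (0*(-u))*3 = 0*3 = 0)
Y(3)*(j(-2) + 0) = 0*((-2)² + 0) = 0*(4 + 0) = 0*4 = 0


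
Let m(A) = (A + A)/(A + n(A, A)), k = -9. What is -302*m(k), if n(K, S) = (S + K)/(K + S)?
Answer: -1359/2 ≈ -679.50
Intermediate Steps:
n(K, S) = 1 (n(K, S) = (K + S)/(K + S) = 1)
m(A) = 2*A/(1 + A) (m(A) = (A + A)/(A + 1) = (2*A)/(1 + A) = 2*A/(1 + A))
-302*m(k) = -604*(-9)/(1 - 9) = -604*(-9)/(-8) = -604*(-9)*(-1)/8 = -302*9/4 = -1359/2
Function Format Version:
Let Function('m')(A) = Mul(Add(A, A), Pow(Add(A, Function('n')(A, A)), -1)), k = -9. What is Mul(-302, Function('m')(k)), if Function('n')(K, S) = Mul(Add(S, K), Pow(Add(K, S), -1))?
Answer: Rational(-1359, 2) ≈ -679.50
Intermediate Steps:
Function('n')(K, S) = 1 (Function('n')(K, S) = Mul(Add(K, S), Pow(Add(K, S), -1)) = 1)
Function('m')(A) = Mul(2, A, Pow(Add(1, A), -1)) (Function('m')(A) = Mul(Add(A, A), Pow(Add(A, 1), -1)) = Mul(Mul(2, A), Pow(Add(1, A), -1)) = Mul(2, A, Pow(Add(1, A), -1)))
Mul(-302, Function('m')(k)) = Mul(-302, Mul(2, -9, Pow(Add(1, -9), -1))) = Mul(-302, Mul(2, -9, Pow(-8, -1))) = Mul(-302, Mul(2, -9, Rational(-1, 8))) = Mul(-302, Rational(9, 4)) = Rational(-1359, 2)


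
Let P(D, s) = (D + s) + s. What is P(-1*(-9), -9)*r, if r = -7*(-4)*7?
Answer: -1764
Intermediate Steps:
r = 196 (r = 28*7 = 196)
P(D, s) = D + 2*s
P(-1*(-9), -9)*r = (-1*(-9) + 2*(-9))*196 = (9 - 18)*196 = -9*196 = -1764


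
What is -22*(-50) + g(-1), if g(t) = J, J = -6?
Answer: 1094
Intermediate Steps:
g(t) = -6
-22*(-50) + g(-1) = -22*(-50) - 6 = 1100 - 6 = 1094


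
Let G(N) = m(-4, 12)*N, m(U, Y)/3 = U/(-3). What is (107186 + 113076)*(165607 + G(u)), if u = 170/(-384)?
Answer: 875436935681/24 ≈ 3.6477e+10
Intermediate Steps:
u = -85/192 (u = 170*(-1/384) = -85/192 ≈ -0.44271)
m(U, Y) = -U (m(U, Y) = 3*(U/(-3)) = 3*(U*(-⅓)) = 3*(-U/3) = -U)
G(N) = 4*N (G(N) = (-1*(-4))*N = 4*N)
(107186 + 113076)*(165607 + G(u)) = (107186 + 113076)*(165607 + 4*(-85/192)) = 220262*(165607 - 85/48) = 220262*(7949051/48) = 875436935681/24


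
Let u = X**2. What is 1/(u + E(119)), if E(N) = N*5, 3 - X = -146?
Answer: 1/22796 ≈ 4.3867e-5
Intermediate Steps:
X = 149 (X = 3 - 1*(-146) = 3 + 146 = 149)
E(N) = 5*N
u = 22201 (u = 149**2 = 22201)
1/(u + E(119)) = 1/(22201 + 5*119) = 1/(22201 + 595) = 1/22796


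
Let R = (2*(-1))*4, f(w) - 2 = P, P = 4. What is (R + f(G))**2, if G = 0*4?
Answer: 4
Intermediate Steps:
G = 0
f(w) = 6 (f(w) = 2 + 4 = 6)
R = -8 (R = -2*4 = -8)
(R + f(G))**2 = (-8 + 6)**2 = (-2)**2 = 4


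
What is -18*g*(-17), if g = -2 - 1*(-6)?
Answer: 1224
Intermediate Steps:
g = 4 (g = -2 + 6 = 4)
-18*g*(-17) = -18*4*(-17) = -72*(-17) = 1224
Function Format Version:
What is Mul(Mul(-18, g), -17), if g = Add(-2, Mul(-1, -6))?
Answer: 1224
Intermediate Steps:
g = 4 (g = Add(-2, 6) = 4)
Mul(Mul(-18, g), -17) = Mul(Mul(-18, 4), -17) = Mul(-72, -17) = 1224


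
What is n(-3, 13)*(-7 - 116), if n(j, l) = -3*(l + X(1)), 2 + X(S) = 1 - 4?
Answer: 2952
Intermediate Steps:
X(S) = -5 (X(S) = -2 + (1 - 4) = -2 - 3 = -5)
n(j, l) = 15 - 3*l (n(j, l) = -3*(l - 5) = -3*(-5 + l) = 15 - 3*l)
n(-3, 13)*(-7 - 116) = (15 - 3*13)*(-7 - 116) = (15 - 39)*(-123) = -24*(-123) = 2952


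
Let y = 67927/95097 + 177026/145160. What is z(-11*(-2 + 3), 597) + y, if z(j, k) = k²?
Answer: 2459998255388761/6902140260 ≈ 3.5641e+5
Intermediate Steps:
y = 13347462421/6902140260 (y = 67927*(1/95097) + 177026*(1/145160) = 67927/95097 + 88513/72580 = 13347462421/6902140260 ≈ 1.9338)
z(-11*(-2 + 3), 597) + y = 597² + 13347462421/6902140260 = 356409 + 13347462421/6902140260 = 2459998255388761/6902140260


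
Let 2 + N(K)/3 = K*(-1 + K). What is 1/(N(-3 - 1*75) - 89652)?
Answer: -1/71172 ≈ -1.4050e-5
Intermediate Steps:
N(K) = -6 + 3*K*(-1 + K) (N(K) = -6 + 3*(K*(-1 + K)) = -6 + 3*K*(-1 + K))
1/(N(-3 - 1*75) - 89652) = 1/((-6 - 3*(-3 - 1*75) + 3*(-3 - 1*75)²) - 89652) = 1/((-6 - 3*(-3 - 75) + 3*(-3 - 75)²) - 89652) = 1/((-6 - 3*(-78) + 3*(-78)²) - 89652) = 1/((-6 + 234 + 3*6084) - 89652) = 1/((-6 + 234 + 18252) - 89652) = 1/(18480 - 89652) = 1/(-71172) = -1/71172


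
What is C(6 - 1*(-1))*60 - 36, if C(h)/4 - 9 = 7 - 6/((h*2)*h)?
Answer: 185676/49 ≈ 3789.3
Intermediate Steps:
C(h) = 64 - 12/h² (C(h) = 36 + 4*(7 - 6/((h*2)*h)) = 36 + 4*(7 - 6/((2*h)*h)) = 36 + 4*(7 - 6/(2*h²)) = 36 + 4*(7 - 6*1/(2*h²)) = 36 + 4*(7 - 3/h²) = 36 + (28 - 12/h²) = 64 - 12/h²)
C(6 - 1*(-1))*60 - 36 = (64 - 12/(6 - 1*(-1))²)*60 - 36 = (64 - 12/(6 + 1)²)*60 - 36 = (64 - 12/7²)*60 - 36 = (64 - 12*1/49)*60 - 36 = (64 - 12/49)*60 - 36 = (3124/49)*60 - 36 = 187440/49 - 36 = 185676/49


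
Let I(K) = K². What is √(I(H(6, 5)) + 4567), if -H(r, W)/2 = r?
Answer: √4711 ≈ 68.637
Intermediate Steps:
H(r, W) = -2*r
√(I(H(6, 5)) + 4567) = √((-2*6)² + 4567) = √((-12)² + 4567) = √(144 + 4567) = √4711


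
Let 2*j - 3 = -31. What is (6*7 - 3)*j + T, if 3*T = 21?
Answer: -539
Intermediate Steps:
j = -14 (j = 3/2 + (1/2)*(-31) = 3/2 - 31/2 = -14)
T = 7 (T = (1/3)*21 = 7)
(6*7 - 3)*j + T = (6*7 - 3)*(-14) + 7 = (42 - 3)*(-14) + 7 = 39*(-14) + 7 = -546 + 7 = -539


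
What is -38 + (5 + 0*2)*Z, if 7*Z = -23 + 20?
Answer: -281/7 ≈ -40.143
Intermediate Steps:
Z = -3/7 (Z = (-23 + 20)/7 = (⅐)*(-3) = -3/7 ≈ -0.42857)
-38 + (5 + 0*2)*Z = -38 + (5 + 0*2)*(-3/7) = -38 + (5 + 0)*(-3/7) = -38 + 5*(-3/7) = -38 - 15/7 = -281/7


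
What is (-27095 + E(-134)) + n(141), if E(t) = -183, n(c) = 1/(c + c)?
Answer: -7692395/282 ≈ -27278.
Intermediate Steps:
n(c) = 1/(2*c)
(-27095 + E(-134)) + n(141) = (-27095 - 183) + (1/2)/141 = -27278 + (1/2)*(1/141) = -27278 + 1/282 = -7692395/282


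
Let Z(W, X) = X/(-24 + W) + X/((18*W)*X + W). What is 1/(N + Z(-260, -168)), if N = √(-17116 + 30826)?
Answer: -19182377938360/444728367741185981 + 194634446811025*√13710/2668370206447115886 ≈ 0.0084976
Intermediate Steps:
Z(W, X) = X/(-24 + W) + X/(W + 18*W*X) (Z(W, X) = X/(-24 + W) + X/(18*W*X + W) = X/(-24 + W) + X/(W + 18*W*X))
N = √13710 ≈ 117.09
1/(N + Z(-260, -168)) = 1/(√13710 + 2*(-168)*(-12 - 260 + 9*(-260)*(-168))/(-260*(-24 - 260 - 432*(-168) + 18*(-260)*(-168)))) = 1/(√13710 + 2*(-168)*(-1/260)*(-12 - 260 + 393120)/(-24 - 260 + 72576 + 786240)) = 1/(√13710 + 2*(-168)*(-1/260)*392848/858532) = 1/(√13710 + 2*(-168)*(-1/260)*(1/858532)*392848) = 1/(√13710 + 8249808/13951145) = 1/(8249808/13951145 + √13710)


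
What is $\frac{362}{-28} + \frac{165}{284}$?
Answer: $- \frac{24547}{1988} \approx -12.348$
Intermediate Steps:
$\frac{362}{-28} + \frac{165}{284} = 362 \left(- \frac{1}{28}\right) + 165 \cdot \frac{1}{284} = - \frac{181}{14} + \frac{165}{284} = - \frac{24547}{1988}$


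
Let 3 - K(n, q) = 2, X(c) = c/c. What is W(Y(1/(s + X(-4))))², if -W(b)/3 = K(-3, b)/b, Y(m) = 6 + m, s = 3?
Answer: 144/625 ≈ 0.23040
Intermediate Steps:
X(c) = 1
K(n, q) = 1 (K(n, q) = 3 - 1*2 = 3 - 2 = 1)
W(b) = -3/b
W(Y(1/(s + X(-4))))² = (-3/(6 + 1/(3 + 1)))² = (-3/(6 + 1/4))² = (-3/(6 + ¼))² = (-3/25/4)² = (-3*4/25)² = (-12/25)² = 144/625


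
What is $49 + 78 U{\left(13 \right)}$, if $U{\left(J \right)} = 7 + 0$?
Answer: $595$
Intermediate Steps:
$U{\left(J \right)} = 7$
$49 + 78 U{\left(13 \right)} = 49 + 78 \cdot 7 = 49 + 546 = 595$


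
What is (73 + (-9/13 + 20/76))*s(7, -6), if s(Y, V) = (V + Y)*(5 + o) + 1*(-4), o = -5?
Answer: -71700/247 ≈ -290.28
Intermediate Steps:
s(Y, V) = -4 (s(Y, V) = (V + Y)*(5 - 5) + 1*(-4) = (V + Y)*0 - 4 = 0 - 4 = -4)
(73 + (-9/13 + 20/76))*s(7, -6) = (73 + (-9/13 + 20/76))*(-4) = (73 + (-9*1/13 + 20*(1/76)))*(-4) = (73 + (-9/13 + 5/19))*(-4) = (73 - 106/247)*(-4) = (17925/247)*(-4) = -71700/247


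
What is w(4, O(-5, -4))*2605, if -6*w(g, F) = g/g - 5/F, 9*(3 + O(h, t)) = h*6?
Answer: -44285/57 ≈ -776.93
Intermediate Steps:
O(h, t) = -3 + 2*h/3 (O(h, t) = -3 + (h*6)/9 = -3 + (6*h)/9 = -3 + 2*h/3)
w(g, F) = -1/6 + 5/(6*F) (w(g, F) = -(g/g - 5/F)/6 = -(1 - 5/F)/6 = -1/6 + 5/(6*F))
w(4, O(-5, -4))*2605 = ((5 - (-3 + (2/3)*(-5)))/(6*(-3 + (2/3)*(-5))))*2605 = ((5 - (-3 - 10/3))/(6*(-3 - 10/3)))*2605 = ((5 - 1*(-19/3))/(6*(-19/3)))*2605 = ((1/6)*(-3/19)*(5 + 19/3))*2605 = ((1/6)*(-3/19)*(34/3))*2605 = -17/57*2605 = -44285/57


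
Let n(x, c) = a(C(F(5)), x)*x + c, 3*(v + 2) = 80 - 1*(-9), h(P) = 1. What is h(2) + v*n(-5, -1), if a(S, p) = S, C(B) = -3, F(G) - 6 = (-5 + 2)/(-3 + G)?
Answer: 1165/3 ≈ 388.33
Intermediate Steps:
F(G) = 6 - 3/(-3 + G) (F(G) = 6 + (-5 + 2)/(-3 + G) = 6 - 3/(-3 + G))
v = 83/3 (v = -2 + (80 - 1*(-9))/3 = -2 + (80 + 9)/3 = -2 + (1/3)*89 = -2 + 89/3 = 83/3 ≈ 27.667)
n(x, c) = c - 3*x (n(x, c) = -3*x + c = c - 3*x)
h(2) + v*n(-5, -1) = 1 + 83*(-1 - 3*(-5))/3 = 1 + 83*(-1 + 15)/3 = 1 + (83/3)*14 = 1 + 1162/3 = 1165/3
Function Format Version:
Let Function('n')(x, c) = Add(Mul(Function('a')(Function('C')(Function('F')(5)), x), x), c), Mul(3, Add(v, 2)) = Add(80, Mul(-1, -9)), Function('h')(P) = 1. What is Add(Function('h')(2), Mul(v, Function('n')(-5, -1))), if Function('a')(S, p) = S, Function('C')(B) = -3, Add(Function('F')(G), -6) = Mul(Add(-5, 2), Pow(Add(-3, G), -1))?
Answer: Rational(1165, 3) ≈ 388.33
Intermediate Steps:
Function('F')(G) = Add(6, Mul(-3, Pow(Add(-3, G), -1))) (Function('F')(G) = Add(6, Mul(Add(-5, 2), Pow(Add(-3, G), -1))) = Add(6, Mul(-3, Pow(Add(-3, G), -1))))
v = Rational(83, 3) (v = Add(-2, Mul(Rational(1, 3), Add(80, Mul(-1, -9)))) = Add(-2, Mul(Rational(1, 3), Add(80, 9))) = Add(-2, Mul(Rational(1, 3), 89)) = Add(-2, Rational(89, 3)) = Rational(83, 3) ≈ 27.667)
Function('n')(x, c) = Add(c, Mul(-3, x)) (Function('n')(x, c) = Add(Mul(-3, x), c) = Add(c, Mul(-3, x)))
Add(Function('h')(2), Mul(v, Function('n')(-5, -1))) = Add(1, Mul(Rational(83, 3), Add(-1, Mul(-3, -5)))) = Add(1, Mul(Rational(83, 3), Add(-1, 15))) = Add(1, Mul(Rational(83, 3), 14)) = Add(1, Rational(1162, 3)) = Rational(1165, 3)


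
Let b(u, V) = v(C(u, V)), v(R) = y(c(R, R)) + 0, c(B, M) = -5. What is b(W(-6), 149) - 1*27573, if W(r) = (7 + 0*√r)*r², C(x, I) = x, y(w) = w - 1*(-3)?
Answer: -27575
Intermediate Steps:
y(w) = 3 + w (y(w) = w + 3 = 3 + w)
W(r) = 7*r² (W(r) = (7 + 0)*r² = 7*r²)
v(R) = -2 (v(R) = (3 - 5) + 0 = -2 + 0 = -2)
b(u, V) = -2
b(W(-6), 149) - 1*27573 = -2 - 1*27573 = -2 - 27573 = -27575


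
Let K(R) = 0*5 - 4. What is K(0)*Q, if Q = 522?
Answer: -2088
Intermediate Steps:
K(R) = -4 (K(R) = 0 - 4 = -4)
K(0)*Q = -4*522 = -2088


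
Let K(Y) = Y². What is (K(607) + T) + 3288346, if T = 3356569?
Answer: 7013364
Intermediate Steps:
(K(607) + T) + 3288346 = (607² + 3356569) + 3288346 = (368449 + 3356569) + 3288346 = 3725018 + 3288346 = 7013364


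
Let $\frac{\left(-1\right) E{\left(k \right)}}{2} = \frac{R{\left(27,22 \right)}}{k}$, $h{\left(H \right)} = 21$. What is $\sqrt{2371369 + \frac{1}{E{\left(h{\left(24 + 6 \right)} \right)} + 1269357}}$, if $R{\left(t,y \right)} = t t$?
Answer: $\frac{2 \sqrt{46801016083860161613}}{8885013} \approx 1539.9$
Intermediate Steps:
$R{\left(t,y \right)} = t^{2}$
$E{\left(k \right)} = - \frac{1458}{k}$ ($E{\left(k \right)} = - 2 \frac{27^{2}}{k} = - 2 \frac{729}{k} = - \frac{1458}{k}$)
$\sqrt{2371369 + \frac{1}{E{\left(h{\left(24 + 6 \right)} \right)} + 1269357}} = \sqrt{2371369 + \frac{1}{- \frac{1458}{21} + 1269357}} = \sqrt{2371369 + \frac{1}{\left(-1458\right) \frac{1}{21} + 1269357}} = \sqrt{2371369 + \frac{1}{- \frac{486}{7} + 1269357}} = \sqrt{2371369 + \frac{1}{\frac{8885013}{7}}} = \sqrt{2371369 + \frac{7}{8885013}} = \sqrt{\frac{21069644392804}{8885013}} = \frac{2 \sqrt{46801016083860161613}}{8885013}$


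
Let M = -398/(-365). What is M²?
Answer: 158404/133225 ≈ 1.1890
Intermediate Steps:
M = 398/365 (M = -398*(-1/365) = 398/365 ≈ 1.0904)
M² = (398/365)² = 158404/133225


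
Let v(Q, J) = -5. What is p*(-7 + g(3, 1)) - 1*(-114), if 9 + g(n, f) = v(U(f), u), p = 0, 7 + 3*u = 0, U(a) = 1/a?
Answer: 114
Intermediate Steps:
U(a) = 1/a
u = -7/3 (u = -7/3 + (⅓)*0 = -7/3 + 0 = -7/3 ≈ -2.3333)
g(n, f) = -14 (g(n, f) = -9 - 5 = -14)
p*(-7 + g(3, 1)) - 1*(-114) = 0*(-7 - 14) - 1*(-114) = 0*(-21) + 114 = 0 + 114 = 114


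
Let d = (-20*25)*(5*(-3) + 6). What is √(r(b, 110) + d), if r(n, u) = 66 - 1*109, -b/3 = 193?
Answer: √4457 ≈ 66.761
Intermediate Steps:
b = -579 (b = -3*193 = -579)
r(n, u) = -43 (r(n, u) = 66 - 109 = -43)
d = 4500 (d = -500*(-15 + 6) = -500*(-9) = 4500)
√(r(b, 110) + d) = √(-43 + 4500) = √4457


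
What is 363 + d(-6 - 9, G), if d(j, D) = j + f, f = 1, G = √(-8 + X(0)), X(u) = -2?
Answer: 349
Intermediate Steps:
G = I*√10 (G = √(-8 - 2) = √(-10) = I*√10 ≈ 3.1623*I)
d(j, D) = 1 + j (d(j, D) = j + 1 = 1 + j)
363 + d(-6 - 9, G) = 363 + (1 + (-6 - 9)) = 363 + (1 - 15) = 363 - 14 = 349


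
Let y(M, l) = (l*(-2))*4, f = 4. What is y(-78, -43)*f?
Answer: 1376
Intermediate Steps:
y(M, l) = -8*l (y(M, l) = -2*l*4 = -8*l)
y(-78, -43)*f = -8*(-43)*4 = 344*4 = 1376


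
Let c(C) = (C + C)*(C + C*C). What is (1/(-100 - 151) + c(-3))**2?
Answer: 81667369/63001 ≈ 1296.3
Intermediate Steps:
c(C) = 2*C*(C + C**2) (c(C) = (2*C)*(C + C**2) = 2*C*(C + C**2))
(1/(-100 - 151) + c(-3))**2 = (1/(-100 - 151) + 2*(-3)**2*(1 - 3))**2 = (1/(-251) + 2*9*(-2))**2 = (-1/251 - 36)**2 = (-9037/251)**2 = 81667369/63001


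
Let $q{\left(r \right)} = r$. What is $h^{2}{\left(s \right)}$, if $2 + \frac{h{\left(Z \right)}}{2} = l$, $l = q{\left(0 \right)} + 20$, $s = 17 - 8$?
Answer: $1296$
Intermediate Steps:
$s = 9$
$l = 20$ ($l = 0 + 20 = 20$)
$h{\left(Z \right)} = 36$ ($h{\left(Z \right)} = -4 + 2 \cdot 20 = -4 + 40 = 36$)
$h^{2}{\left(s \right)} = 36^{2} = 1296$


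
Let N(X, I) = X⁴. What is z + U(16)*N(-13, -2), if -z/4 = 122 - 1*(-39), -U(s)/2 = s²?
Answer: -14623876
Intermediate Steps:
U(s) = -2*s²
z = -644 (z = -4*(122 - 1*(-39)) = -4*(122 + 39) = -4*161 = -644)
z + U(16)*N(-13, -2) = -644 - 2*16²*(-13)⁴ = -644 - 2*256*28561 = -644 - 512*28561 = -644 - 14623232 = -14623876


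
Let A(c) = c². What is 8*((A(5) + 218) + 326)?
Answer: 4552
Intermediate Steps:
8*((A(5) + 218) + 326) = 8*((5² + 218) + 326) = 8*((25 + 218) + 326) = 8*(243 + 326) = 8*569 = 4552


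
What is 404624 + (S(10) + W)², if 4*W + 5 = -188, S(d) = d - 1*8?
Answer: 6508209/16 ≈ 4.0676e+5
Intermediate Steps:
S(d) = -8 + d (S(d) = d - 8 = -8 + d)
W = -193/4 (W = -5/4 + (¼)*(-188) = -5/4 - 47 = -193/4 ≈ -48.250)
404624 + (S(10) + W)² = 404624 + ((-8 + 10) - 193/4)² = 404624 + (2 - 193/4)² = 404624 + (-185/4)² = 404624 + 34225/16 = 6508209/16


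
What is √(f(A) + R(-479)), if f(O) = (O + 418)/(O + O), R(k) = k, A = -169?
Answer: I*√324302/26 ≈ 21.903*I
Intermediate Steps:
f(O) = (418 + O)/(2*O) (f(O) = (418 + O)/((2*O)) = (418 + O)*(1/(2*O)) = (418 + O)/(2*O))
√(f(A) + R(-479)) = √((½)*(418 - 169)/(-169) - 479) = √((½)*(-1/169)*249 - 479) = √(-249/338 - 479) = √(-162151/338) = I*√324302/26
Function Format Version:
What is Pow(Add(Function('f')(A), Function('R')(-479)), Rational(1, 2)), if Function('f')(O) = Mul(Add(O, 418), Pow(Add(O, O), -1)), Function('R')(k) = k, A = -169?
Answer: Mul(Rational(1, 26), I, Pow(324302, Rational(1, 2))) ≈ Mul(21.903, I)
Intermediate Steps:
Function('f')(O) = Mul(Rational(1, 2), Pow(O, -1), Add(418, O)) (Function('f')(O) = Mul(Add(418, O), Pow(Mul(2, O), -1)) = Mul(Add(418, O), Mul(Rational(1, 2), Pow(O, -1))) = Mul(Rational(1, 2), Pow(O, -1), Add(418, O)))
Pow(Add(Function('f')(A), Function('R')(-479)), Rational(1, 2)) = Pow(Add(Mul(Rational(1, 2), Pow(-169, -1), Add(418, -169)), -479), Rational(1, 2)) = Pow(Add(Mul(Rational(1, 2), Rational(-1, 169), 249), -479), Rational(1, 2)) = Pow(Add(Rational(-249, 338), -479), Rational(1, 2)) = Pow(Rational(-162151, 338), Rational(1, 2)) = Mul(Rational(1, 26), I, Pow(324302, Rational(1, 2)))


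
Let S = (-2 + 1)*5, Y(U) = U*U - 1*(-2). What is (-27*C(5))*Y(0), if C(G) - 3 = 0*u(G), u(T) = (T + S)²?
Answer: -162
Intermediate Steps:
Y(U) = 2 + U² (Y(U) = U² + 2 = 2 + U²)
S = -5 (S = -1*5 = -5)
u(T) = (-5 + T)² (u(T) = (T - 5)² = (-5 + T)²)
C(G) = 3 (C(G) = 3 + 0*(-5 + G)² = 3 + 0 = 3)
(-27*C(5))*Y(0) = (-27*3)*(2 + 0²) = -81*(2 + 0) = -81*2 = -162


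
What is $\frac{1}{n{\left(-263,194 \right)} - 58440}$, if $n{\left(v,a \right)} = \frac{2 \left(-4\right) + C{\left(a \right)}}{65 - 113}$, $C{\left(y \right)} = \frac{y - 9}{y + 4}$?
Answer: $- \frac{9504}{555412361} \approx -1.7112 \cdot 10^{-5}$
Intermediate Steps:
$C{\left(y \right)} = \frac{-9 + y}{4 + y}$
$n{\left(v,a \right)} = \frac{1}{6} - \frac{-9 + a}{48 \left(4 + a\right)}$ ($n{\left(v,a \right)} = \frac{2 \left(-4\right) + \frac{-9 + a}{4 + a}}{65 - 113} = \frac{-8 + \frac{-9 + a}{4 + a}}{-48} = \left(-8 + \frac{-9 + a}{4 + a}\right) \left(- \frac{1}{48}\right) = \frac{1}{6} - \frac{-9 + a}{48 \left(4 + a\right)}$)
$\frac{1}{n{\left(-263,194 \right)} - 58440} = \frac{1}{\frac{41 + 7 \cdot 194}{48 \left(4 + 194\right)} - 58440} = \frac{1}{\frac{41 + 1358}{48 \cdot 198} - 58440} = \frac{1}{\frac{1}{48} \cdot \frac{1}{198} \cdot 1399 - 58440} = \frac{1}{\frac{1399}{9504} - 58440} = \frac{1}{- \frac{555412361}{9504}} = - \frac{9504}{555412361}$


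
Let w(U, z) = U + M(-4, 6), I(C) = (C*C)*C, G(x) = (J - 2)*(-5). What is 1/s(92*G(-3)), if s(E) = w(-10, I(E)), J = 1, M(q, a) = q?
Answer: -1/14 ≈ -0.071429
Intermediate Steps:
G(x) = 5 (G(x) = (1 - 2)*(-5) = -1*(-5) = 5)
I(C) = C³ (I(C) = C²*C = C³)
w(U, z) = -4 + U (w(U, z) = U - 4 = -4 + U)
s(E) = -14 (s(E) = -4 - 10 = -14)
1/s(92*G(-3)) = 1/(-14) = -1/14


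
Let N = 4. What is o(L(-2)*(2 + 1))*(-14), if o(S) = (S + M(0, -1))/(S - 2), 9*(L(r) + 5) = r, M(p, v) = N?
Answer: -490/53 ≈ -9.2453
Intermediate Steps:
M(p, v) = 4
L(r) = -5 + r/9
o(S) = (4 + S)/(-2 + S) (o(S) = (S + 4)/(S - 2) = (4 + S)/(-2 + S))
o(L(-2)*(2 + 1))*(-14) = ((4 + (-5 + (1/9)*(-2))*(2 + 1))/(-2 + (-5 + (1/9)*(-2))*(2 + 1)))*(-14) = ((4 + (-5 - 2/9)*3)/(-2 + (-5 - 2/9)*3))*(-14) = ((4 - 47/9*3)/(-2 - 47/9*3))*(-14) = ((4 - 47/3)/(-2 - 47/3))*(-14) = (-35/3/(-53/3))*(-14) = -3/53*(-35/3)*(-14) = (35/53)*(-14) = -490/53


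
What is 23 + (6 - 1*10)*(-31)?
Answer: 147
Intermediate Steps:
23 + (6 - 1*10)*(-31) = 23 + (6 - 10)*(-31) = 23 - 4*(-31) = 23 + 124 = 147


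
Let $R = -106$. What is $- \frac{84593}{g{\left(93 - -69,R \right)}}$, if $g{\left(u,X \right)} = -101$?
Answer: $\frac{84593}{101} \approx 837.55$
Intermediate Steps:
$- \frac{84593}{g{\left(93 - -69,R \right)}} = - \frac{84593}{-101} = \left(-84593\right) \left(- \frac{1}{101}\right) = \frac{84593}{101}$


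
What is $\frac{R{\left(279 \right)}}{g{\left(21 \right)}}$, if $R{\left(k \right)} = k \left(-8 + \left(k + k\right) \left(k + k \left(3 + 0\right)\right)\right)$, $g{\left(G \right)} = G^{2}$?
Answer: $\frac{2757760}{7} \approx 3.9397 \cdot 10^{5}$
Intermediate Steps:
$R{\left(k \right)} = k \left(-8 + 8 k^{2}\right)$ ($R{\left(k \right)} = k \left(-8 + 2 k \left(k + k 3\right)\right) = k \left(-8 + 2 k \left(k + 3 k\right)\right) = k \left(-8 + 2 k 4 k\right) = k \left(-8 + 8 k^{2}\right)$)
$\frac{R{\left(279 \right)}}{g{\left(21 \right)}} = \frac{8 \cdot 279 \left(-1 + 279^{2}\right)}{21^{2}} = \frac{8 \cdot 279 \left(-1 + 77841\right)}{441} = 8 \cdot 279 \cdot 77840 \cdot \frac{1}{441} = 173738880 \cdot \frac{1}{441} = \frac{2757760}{7}$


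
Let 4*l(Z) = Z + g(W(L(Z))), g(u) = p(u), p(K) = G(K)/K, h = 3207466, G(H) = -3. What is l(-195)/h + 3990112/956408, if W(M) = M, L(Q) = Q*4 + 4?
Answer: 4965663557463829/1190246703145664 ≈ 4.1720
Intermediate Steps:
L(Q) = 4 + 4*Q (L(Q) = 4*Q + 4 = 4 + 4*Q)
p(K) = -3/K
g(u) = -3/u
l(Z) = -3/(4*(4 + 4*Z)) + Z/4 (l(Z) = (Z - 3/(4 + 4*Z))/4 = -3/(4*(4 + 4*Z)) + Z/4)
l(-195)/h + 3990112/956408 = ((-3 + 4*(-195)*(1 - 195))/(16*(1 - 195)))/3207466 + 3990112/956408 = ((1/16)*(-3 + 4*(-195)*(-194))/(-194))*(1/3207466) + 3990112*(1/956408) = ((1/16)*(-1/194)*(-3 + 151320))*(1/3207466) + 498764/119551 = ((1/16)*(-1/194)*151317)*(1/3207466) + 498764/119551 = -151317/3104*1/3207466 + 498764/119551 = -151317/9955974464 + 498764/119551 = 4965663557463829/1190246703145664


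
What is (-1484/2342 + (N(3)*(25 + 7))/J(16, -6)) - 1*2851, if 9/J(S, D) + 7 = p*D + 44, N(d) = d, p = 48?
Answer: -19423261/3513 ≈ -5529.0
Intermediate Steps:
J(S, D) = 9/(37 + 48*D) (J(S, D) = 9/(-7 + (48*D + 44)) = 9/(-7 + (44 + 48*D)) = 9/(37 + 48*D))
(-1484/2342 + (N(3)*(25 + 7))/J(16, -6)) - 1*2851 = (-1484/2342 + (3*(25 + 7))/((9/(37 + 48*(-6))))) - 1*2851 = (-1484*1/2342 + (3*32)/((9/(37 - 288)))) - 2851 = (-742/1171 + 96/((9/(-251)))) - 2851 = (-742/1171 + 96/((9*(-1/251)))) - 2851 = (-742/1171 + 96/(-9/251)) - 2851 = (-742/1171 + 96*(-251/9)) - 2851 = (-742/1171 - 8032/3) - 2851 = -9407698/3513 - 2851 = -19423261/3513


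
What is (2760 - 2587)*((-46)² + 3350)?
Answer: 945618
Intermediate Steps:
(2760 - 2587)*((-46)² + 3350) = 173*(2116 + 3350) = 173*5466 = 945618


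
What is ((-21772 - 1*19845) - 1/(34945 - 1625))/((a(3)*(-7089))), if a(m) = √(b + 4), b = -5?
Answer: -462226147*I/78735160 ≈ -5.8706*I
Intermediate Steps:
a(m) = I (a(m) = √(-5 + 4) = √(-1) = I)
((-21772 - 1*19845) - 1/(34945 - 1625))/((a(3)*(-7089))) = ((-21772 - 1*19845) - 1/(34945 - 1625))/((I*(-7089))) = ((-21772 - 19845) - 1/33320)/((-7089*I)) = (-41617 - 1*1/33320)*(I/7089) = (-41617 - 1/33320)*(I/7089) = -462226147*I/78735160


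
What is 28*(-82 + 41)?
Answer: -1148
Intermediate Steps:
28*(-82 + 41) = 28*(-41) = -1148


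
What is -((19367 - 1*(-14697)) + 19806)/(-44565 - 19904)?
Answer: 53870/64469 ≈ 0.83560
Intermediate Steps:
-((19367 - 1*(-14697)) + 19806)/(-44565 - 19904) = -((19367 + 14697) + 19806)/(-64469) = -(34064 + 19806)*(-1)/64469 = -53870*(-1)/64469 = -1*(-53870/64469) = 53870/64469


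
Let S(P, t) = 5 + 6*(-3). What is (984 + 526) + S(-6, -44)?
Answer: 1497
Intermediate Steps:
S(P, t) = -13 (S(P, t) = 5 - 18 = -13)
(984 + 526) + S(-6, -44) = (984 + 526) - 13 = 1510 - 13 = 1497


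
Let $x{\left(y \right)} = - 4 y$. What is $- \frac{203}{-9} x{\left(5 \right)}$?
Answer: $- \frac{4060}{9} \approx -451.11$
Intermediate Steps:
$- \frac{203}{-9} x{\left(5 \right)} = - \frac{203}{-9} \left(\left(-4\right) 5\right) = - \frac{203 \left(-1\right)}{9} \left(-20\right) = \left(-1\right) \left(- \frac{203}{9}\right) \left(-20\right) = \frac{203}{9} \left(-20\right) = - \frac{4060}{9}$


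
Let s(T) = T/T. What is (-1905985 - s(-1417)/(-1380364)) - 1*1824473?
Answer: -5149389926711/1380364 ≈ -3.7305e+6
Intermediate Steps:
s(T) = 1
(-1905985 - s(-1417)/(-1380364)) - 1*1824473 = (-1905985 - 1/(-1380364)) - 1*1824473 = (-1905985 - (-1)/1380364) - 1824473 = (-1905985 - 1*(-1/1380364)) - 1824473 = (-1905985 + 1/1380364) - 1824473 = -2630953078539/1380364 - 1824473 = -5149389926711/1380364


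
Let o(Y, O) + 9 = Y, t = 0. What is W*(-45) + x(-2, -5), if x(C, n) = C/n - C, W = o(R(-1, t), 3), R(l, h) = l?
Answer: 2262/5 ≈ 452.40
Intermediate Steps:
o(Y, O) = -9 + Y
W = -10 (W = -9 - 1 = -10)
x(C, n) = -C + C/n
W*(-45) + x(-2, -5) = -10*(-45) + (-1*(-2) - 2/(-5)) = 450 + (2 - 2*(-⅕)) = 450 + (2 + ⅖) = 450 + 12/5 = 2262/5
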